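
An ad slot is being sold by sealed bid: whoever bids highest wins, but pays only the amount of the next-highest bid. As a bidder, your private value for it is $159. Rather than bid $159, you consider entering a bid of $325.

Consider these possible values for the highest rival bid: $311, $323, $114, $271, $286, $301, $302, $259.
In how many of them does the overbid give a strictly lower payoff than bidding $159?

7

The deviation hurts exactly when the highest competing bid lies strictly between $159 and $325 — overbidding then wins at a price above your value.
$311: inside the interval → strictly worse (loss $152).
$323: inside the interval → strictly worse (loss $164).
$114: below both → same outcome either way.
$271: inside the interval → strictly worse (loss $112).
$286: inside the interval → strictly worse (loss $127).
$301: inside the interval → strictly worse (loss $142).
$302: inside the interval → strictly worse (loss $143).
$259: inside the interval → strictly worse (loss $100).
Count: 7.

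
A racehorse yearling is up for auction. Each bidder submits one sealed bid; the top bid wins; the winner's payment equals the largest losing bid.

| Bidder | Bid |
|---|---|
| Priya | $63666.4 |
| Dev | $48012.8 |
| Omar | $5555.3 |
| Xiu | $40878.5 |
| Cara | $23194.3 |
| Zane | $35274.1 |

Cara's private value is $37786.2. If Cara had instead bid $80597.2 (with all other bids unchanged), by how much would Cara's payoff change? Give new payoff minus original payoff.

The highest bid among the other bidders is $63666.4; Cara's bid doesn't change that.
Original bid $23194.3: Cara is not highest (top rival bid is $63666.4); payoff $0.
Alternative bid $80597.2: Cara is highest, pays the top rival bid $63666.4; payoff $37786.2 − $63666.4 = −$25880.2.
Change in payoff = −$25880.2 − ($0) = −$25880.2.

−$25880.2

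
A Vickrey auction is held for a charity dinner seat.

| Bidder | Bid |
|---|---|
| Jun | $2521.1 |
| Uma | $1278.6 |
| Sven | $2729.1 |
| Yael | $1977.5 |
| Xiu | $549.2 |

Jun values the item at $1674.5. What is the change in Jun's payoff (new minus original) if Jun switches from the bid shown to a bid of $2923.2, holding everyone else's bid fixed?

−$1054.6

The highest bid among the other bidders is $2729.1; Jun's bid doesn't change that.
Original bid $2521.1: Jun is not highest (top rival bid is $2729.1); payoff $0.
Alternative bid $2923.2: Jun is highest, pays the top rival bid $2729.1; payoff $1674.5 − $2729.1 = −$1054.6.
Change in payoff = −$1054.6 − ($0) = −$1054.6.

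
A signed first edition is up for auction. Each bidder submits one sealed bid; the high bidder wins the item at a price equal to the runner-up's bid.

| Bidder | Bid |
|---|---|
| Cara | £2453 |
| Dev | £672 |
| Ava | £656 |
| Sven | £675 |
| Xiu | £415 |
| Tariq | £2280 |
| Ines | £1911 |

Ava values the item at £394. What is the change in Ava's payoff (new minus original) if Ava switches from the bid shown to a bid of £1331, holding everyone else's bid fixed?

£0

The highest bid among the other bidders is £2453; Ava's bid doesn't change that.
Original bid £656: Ava is not highest (top rival bid is £2453); payoff £0.
Alternative bid £1331: Ava is not highest (top rival bid is £2453); payoff £0.
Change in payoff = £0 − (£0) = £0.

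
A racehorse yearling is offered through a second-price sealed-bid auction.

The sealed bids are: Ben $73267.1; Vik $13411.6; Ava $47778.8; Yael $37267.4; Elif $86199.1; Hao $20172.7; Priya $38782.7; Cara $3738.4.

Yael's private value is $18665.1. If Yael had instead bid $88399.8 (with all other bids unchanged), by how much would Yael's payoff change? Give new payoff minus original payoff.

−$67534

The highest bid among the other bidders is $86199.1; Yael's bid doesn't change that.
Original bid $37267.4: Yael is not highest (top rival bid is $86199.1); payoff $0.
Alternative bid $88399.8: Yael is highest, pays the top rival bid $86199.1; payoff $18665.1 − $86199.1 = −$67534.
Change in payoff = −$67534 − ($0) = −$67534.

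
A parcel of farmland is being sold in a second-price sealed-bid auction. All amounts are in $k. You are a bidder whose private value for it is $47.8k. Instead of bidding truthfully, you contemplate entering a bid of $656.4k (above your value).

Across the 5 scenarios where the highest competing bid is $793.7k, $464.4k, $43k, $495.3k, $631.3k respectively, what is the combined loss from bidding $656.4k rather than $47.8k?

The deviation costs you only when the competing bid falls strictly between $47.8k and $656.4k; elsewhere both bids give the same outcome.
$793.7k: outcomes coincide → loss $0k.
$464.4k: truthful payoff $0k, deviation payoff −$416.6k → loss $416.6k.
$43k: outcomes coincide → loss $0k.
$495.3k: truthful payoff $0k, deviation payoff −$447.5k → loss $447.5k.
$631.3k: truthful payoff $0k, deviation payoff −$583.5k → loss $583.5k.
Total loss = $416.6k + $447.5k + $583.5k = $1447.6k.

$1447.6k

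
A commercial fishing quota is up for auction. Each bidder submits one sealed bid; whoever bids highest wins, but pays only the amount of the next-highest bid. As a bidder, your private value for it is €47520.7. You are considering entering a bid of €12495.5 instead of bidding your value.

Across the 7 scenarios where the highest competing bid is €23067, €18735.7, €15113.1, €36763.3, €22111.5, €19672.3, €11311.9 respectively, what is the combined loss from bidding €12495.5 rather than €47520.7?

The deviation costs you only when the competing bid falls strictly between €12495.5 and €47520.7; elsewhere both bids give the same outcome.
€23067: truthful payoff €24453.7, deviation payoff €0 → loss €24453.7.
€18735.7: truthful payoff €28785, deviation payoff €0 → loss €28785.
€15113.1: truthful payoff €32407.6, deviation payoff €0 → loss €32407.6.
€36763.3: truthful payoff €10757.4, deviation payoff €0 → loss €10757.4.
€22111.5: truthful payoff €25409.2, deviation payoff €0 → loss €25409.2.
€19672.3: truthful payoff €27848.4, deviation payoff €0 → loss €27848.4.
€11311.9: outcomes coincide → loss €0.
Total loss = €24453.7 + €28785 + €32407.6 + €10757.4 + €25409.2 + €27848.4 = €149661.3.
Because the price is fixed by the runner-up's bid, deviating from your value can only change a good outcome into a bad one — never the reverse.

€149661.3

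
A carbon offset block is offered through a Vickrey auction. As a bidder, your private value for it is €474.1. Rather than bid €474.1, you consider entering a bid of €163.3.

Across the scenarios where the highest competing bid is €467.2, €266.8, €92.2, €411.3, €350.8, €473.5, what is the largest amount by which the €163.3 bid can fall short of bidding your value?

€467.2: truthful gives €6.9, deviation gives €0 → loss €6.9.
€266.8: truthful gives €207.3, deviation gives €0 → loss €207.3.
€92.2: same outcome either way → loss €0.
€411.3: truthful gives €62.8, deviation gives €0 → loss €62.8.
€350.8: truthful gives €123.3, deviation gives €0 → loss €123.3.
€473.5: truthful gives €0.6, deviation gives €0 → loss €0.6.
Maximum loss: €207.3.

€207.3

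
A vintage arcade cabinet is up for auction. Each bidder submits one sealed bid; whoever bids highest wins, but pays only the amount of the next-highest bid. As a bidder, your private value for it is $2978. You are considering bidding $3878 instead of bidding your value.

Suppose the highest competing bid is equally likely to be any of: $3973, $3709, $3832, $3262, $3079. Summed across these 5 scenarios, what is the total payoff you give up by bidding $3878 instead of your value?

The deviation costs you only when the competing bid falls strictly between $2978 and $3878; elsewhere both bids give the same outcome.
$3973: outcomes coincide → loss $0.
$3709: truthful payoff $0, deviation payoff −$731 → loss $731.
$3832: truthful payoff $0, deviation payoff −$854 → loss $854.
$3262: truthful payoff $0, deviation payoff −$284 → loss $284.
$3079: truthful payoff $0, deviation payoff −$101 → loss $101.
Total loss = $731 + $854 + $284 + $101 = $1970.

$1970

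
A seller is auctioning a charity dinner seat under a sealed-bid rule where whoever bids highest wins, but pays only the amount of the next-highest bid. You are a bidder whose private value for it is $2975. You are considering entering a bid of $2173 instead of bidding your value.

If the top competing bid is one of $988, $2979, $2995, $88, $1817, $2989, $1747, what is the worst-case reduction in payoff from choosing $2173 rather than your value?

$988: same outcome either way → loss $0.
$2979: same outcome either way → loss $0.
$2995: same outcome either way → loss $0.
$88: same outcome either way → loss $0.
$1817: same outcome either way → loss $0.
$2989: same outcome either way → loss $0.
$1747: same outcome either way → loss $0.
Maximum loss: $0.

$0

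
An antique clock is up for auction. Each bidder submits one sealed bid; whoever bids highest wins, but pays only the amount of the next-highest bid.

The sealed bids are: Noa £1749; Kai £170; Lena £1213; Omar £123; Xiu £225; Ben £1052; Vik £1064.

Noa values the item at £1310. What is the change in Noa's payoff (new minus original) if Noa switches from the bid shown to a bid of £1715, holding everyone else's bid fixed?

The highest bid among the other bidders is £1213; Noa's bid doesn't change that.
Original bid £1749: Noa is highest, pays the top rival bid £1213; payoff £1310 − £1213 = £97.
Alternative bid £1715: Noa is highest, pays the top rival bid £1213; payoff £1310 − £1213 = £97.
Change in payoff = £97 − (£97) = £0.

£0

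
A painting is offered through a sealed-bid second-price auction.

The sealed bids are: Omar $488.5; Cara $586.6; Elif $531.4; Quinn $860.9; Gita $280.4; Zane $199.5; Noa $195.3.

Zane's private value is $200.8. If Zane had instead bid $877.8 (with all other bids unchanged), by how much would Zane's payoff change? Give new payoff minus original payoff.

−$660.1

The highest bid among the other bidders is $860.9; Zane's bid doesn't change that.
Original bid $199.5: Zane is not highest (top rival bid is $860.9); payoff $0.
Alternative bid $877.8: Zane is highest, pays the top rival bid $860.9; payoff $200.8 − $860.9 = −$660.1.
Change in payoff = −$660.1 − ($0) = −$660.1.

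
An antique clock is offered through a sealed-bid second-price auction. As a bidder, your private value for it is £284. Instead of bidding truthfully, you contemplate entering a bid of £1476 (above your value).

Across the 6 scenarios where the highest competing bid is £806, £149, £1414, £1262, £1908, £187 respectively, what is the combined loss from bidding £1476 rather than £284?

The deviation costs you only when the competing bid falls strictly between £284 and £1476; elsewhere both bids give the same outcome.
£806: truthful payoff £0, deviation payoff −£522 → loss £522.
£149: outcomes coincide → loss £0.
£1414: truthful payoff £0, deviation payoff −£1130 → loss £1130.
£1262: truthful payoff £0, deviation payoff −£978 → loss £978.
£1908: outcomes coincide → loss £0.
£187: outcomes coincide → loss £0.
Total loss = £522 + £1130 + £978 = £2630.

£2630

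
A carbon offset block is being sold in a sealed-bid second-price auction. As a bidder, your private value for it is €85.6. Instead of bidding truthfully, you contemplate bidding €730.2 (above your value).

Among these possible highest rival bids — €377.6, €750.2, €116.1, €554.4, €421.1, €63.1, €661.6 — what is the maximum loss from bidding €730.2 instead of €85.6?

€576

€377.6: truthful gives €0, deviation gives −€292 → loss €292.
€750.2: same outcome either way → loss €0.
€116.1: truthful gives €0, deviation gives −€30.5 → loss €30.5.
€554.4: truthful gives €0, deviation gives −€468.8 → loss €468.8.
€421.1: truthful gives €0, deviation gives −€335.5 → loss €335.5.
€63.1: same outcome either way → loss €0.
€661.6: truthful gives €0, deviation gives −€576 → loss €576.
Maximum loss: €576.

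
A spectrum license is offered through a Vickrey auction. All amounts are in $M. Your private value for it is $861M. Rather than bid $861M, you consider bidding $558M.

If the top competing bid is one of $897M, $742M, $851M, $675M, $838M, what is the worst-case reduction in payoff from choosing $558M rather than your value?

$897M: same outcome either way → loss $0M.
$742M: truthful gives $119M, deviation gives $0M → loss $119M.
$851M: truthful gives $10M, deviation gives $0M → loss $10M.
$675M: truthful gives $186M, deviation gives $0M → loss $186M.
$838M: truthful gives $23M, deviation gives $0M → loss $23M.
Maximum loss: $186M.

$186M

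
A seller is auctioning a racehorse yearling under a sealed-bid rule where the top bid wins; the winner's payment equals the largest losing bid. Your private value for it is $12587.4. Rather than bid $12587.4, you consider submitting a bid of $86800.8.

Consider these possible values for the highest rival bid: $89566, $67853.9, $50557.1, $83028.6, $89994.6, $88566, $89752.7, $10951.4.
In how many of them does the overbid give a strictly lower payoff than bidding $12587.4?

3

The deviation hurts exactly when the highest competing bid lies strictly between $12587.4 and $86800.8 — overbidding then wins at a price above your value.
$89566: above both → same outcome either way.
$67853.9: inside the interval → strictly worse (loss $55266.5).
$50557.1: inside the interval → strictly worse (loss $37969.7).
$83028.6: inside the interval → strictly worse (loss $70441.2).
$89994.6: above both → same outcome either way.
$88566: above both → same outcome either way.
$89752.7: above both → same outcome either way.
$10951.4: below both → same outcome either way.
Count: 3.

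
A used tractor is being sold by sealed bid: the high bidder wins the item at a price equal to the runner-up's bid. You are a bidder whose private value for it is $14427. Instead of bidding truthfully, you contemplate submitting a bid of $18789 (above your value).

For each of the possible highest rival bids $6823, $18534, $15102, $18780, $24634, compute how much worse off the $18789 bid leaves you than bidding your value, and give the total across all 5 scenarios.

The deviation costs you only when the competing bid falls strictly between $14427 and $18789; elsewhere both bids give the same outcome.
$6823: outcomes coincide → loss $0.
$18534: truthful payoff $0, deviation payoff −$4107 → loss $4107.
$15102: truthful payoff $0, deviation payoff −$675 → loss $675.
$18780: truthful payoff $0, deviation payoff −$4353 → loss $4353.
$24634: outcomes coincide → loss $0.
Total loss = $4107 + $675 + $4353 = $9135.

$9135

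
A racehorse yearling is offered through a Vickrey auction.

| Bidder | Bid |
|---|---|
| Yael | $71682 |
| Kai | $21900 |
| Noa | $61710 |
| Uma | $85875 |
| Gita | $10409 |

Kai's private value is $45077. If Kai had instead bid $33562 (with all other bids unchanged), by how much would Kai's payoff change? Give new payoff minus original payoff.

$0

The highest bid among the other bidders is $85875; Kai's bid doesn't change that.
Original bid $21900: Kai is not highest (top rival bid is $85875); payoff $0.
Alternative bid $33562: Kai is not highest (top rival bid is $85875); payoff $0.
Change in payoff = $0 − ($0) = $0.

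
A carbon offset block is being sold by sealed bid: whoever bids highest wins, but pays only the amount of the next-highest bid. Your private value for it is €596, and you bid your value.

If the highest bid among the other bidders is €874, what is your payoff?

€0

Your bid €596 is below the highest competing bid €874, so you lose.
A losing bidder pays nothing and receives nothing: payoff = €0.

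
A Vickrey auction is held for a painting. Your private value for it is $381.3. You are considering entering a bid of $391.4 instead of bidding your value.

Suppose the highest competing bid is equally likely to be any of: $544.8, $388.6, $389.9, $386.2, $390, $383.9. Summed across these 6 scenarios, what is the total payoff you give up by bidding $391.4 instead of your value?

The deviation costs you only when the competing bid falls strictly between $381.3 and $391.4; elsewhere both bids give the same outcome.
$544.8: outcomes coincide → loss $0.
$388.6: truthful payoff $0, deviation payoff −$7.3 → loss $7.3.
$389.9: truthful payoff $0, deviation payoff −$8.6 → loss $8.6.
$386.2: truthful payoff $0, deviation payoff −$4.9 → loss $4.9.
$390: truthful payoff $0, deviation payoff −$8.7 → loss $8.7.
$383.9: truthful payoff $0, deviation payoff −$2.6 → loss $2.6.
Total loss = $7.3 + $8.6 + $4.9 + $8.7 + $2.6 = $32.1.

$32.1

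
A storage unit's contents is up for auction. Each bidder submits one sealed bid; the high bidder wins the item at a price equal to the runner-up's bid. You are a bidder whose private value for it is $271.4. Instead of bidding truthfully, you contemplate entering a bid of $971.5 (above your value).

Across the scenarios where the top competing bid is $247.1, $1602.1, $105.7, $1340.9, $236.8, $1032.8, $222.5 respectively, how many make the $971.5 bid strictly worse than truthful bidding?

0

The deviation hurts exactly when the highest competing bid lies strictly between $271.4 and $971.5 — overbidding then wins at a price above your value.
$247.1: below both → same outcome either way.
$1602.1: above both → same outcome either way.
$105.7: below both → same outcome either way.
$1340.9: above both → same outcome either way.
$236.8: below both → same outcome either way.
$1032.8: above both → same outcome either way.
$222.5: below both → same outcome either way.
Count: 0.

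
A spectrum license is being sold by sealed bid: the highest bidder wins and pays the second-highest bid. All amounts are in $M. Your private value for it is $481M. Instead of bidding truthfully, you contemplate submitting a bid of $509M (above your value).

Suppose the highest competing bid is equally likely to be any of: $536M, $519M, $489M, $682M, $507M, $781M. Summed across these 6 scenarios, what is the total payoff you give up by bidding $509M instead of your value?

The deviation costs you only when the competing bid falls strictly between $481M and $509M; elsewhere both bids give the same outcome.
$536M: outcomes coincide → loss $0M.
$519M: outcomes coincide → loss $0M.
$489M: truthful payoff $0M, deviation payoff −$8M → loss $8M.
$682M: outcomes coincide → loss $0M.
$507M: truthful payoff $0M, deviation payoff −$26M → loss $26M.
$781M: outcomes coincide → loss $0M.
Total loss = $8M + $26M = $34M.
Because the price is fixed by the runner-up's bid, deviating from your value can only change a good outcome into a bad one — never the reverse.

$34M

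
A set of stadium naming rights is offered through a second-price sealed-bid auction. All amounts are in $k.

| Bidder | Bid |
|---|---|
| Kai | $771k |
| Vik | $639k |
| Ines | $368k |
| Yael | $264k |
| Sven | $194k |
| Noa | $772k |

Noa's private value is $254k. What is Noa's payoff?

Highest bid: Noa at $772k, so Noa wins.
Second-highest bid: Kai at $771k — that is the price the winner pays.
Noa's payoff = value − price = $254k − $771k = −$517k.

−$517k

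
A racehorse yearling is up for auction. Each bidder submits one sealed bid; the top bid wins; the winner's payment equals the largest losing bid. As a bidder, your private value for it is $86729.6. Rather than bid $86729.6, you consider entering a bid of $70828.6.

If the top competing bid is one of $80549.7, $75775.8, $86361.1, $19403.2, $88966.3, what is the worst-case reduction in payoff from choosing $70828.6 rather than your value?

$80549.7: truthful gives $6179.9, deviation gives $0 → loss $6179.9.
$75775.8: truthful gives $10953.8, deviation gives $0 → loss $10953.8.
$86361.1: truthful gives $368.5, deviation gives $0 → loss $368.5.
$19403.2: same outcome either way → loss $0.
$88966.3: same outcome either way → loss $0.
Maximum loss: $10953.8.

$10953.8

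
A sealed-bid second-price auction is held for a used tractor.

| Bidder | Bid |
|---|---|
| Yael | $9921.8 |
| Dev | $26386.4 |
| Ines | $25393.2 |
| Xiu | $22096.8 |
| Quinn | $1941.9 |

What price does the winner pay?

$25393.2

Highest bid: Dev at $26386.4, so Dev wins.
Second-highest bid: Ines at $25393.2 — that is the price the winner pays.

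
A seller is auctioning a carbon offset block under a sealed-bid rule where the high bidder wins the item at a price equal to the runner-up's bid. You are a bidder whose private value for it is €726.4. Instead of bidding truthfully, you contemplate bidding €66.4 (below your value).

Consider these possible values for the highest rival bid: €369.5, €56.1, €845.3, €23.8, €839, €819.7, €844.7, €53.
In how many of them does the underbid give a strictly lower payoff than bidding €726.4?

1

The deviation hurts exactly when the highest competing bid lies strictly between €66.4 and €726.4 — underbidding then forfeits a profitable win.
€369.5: inside the interval → strictly worse (loss €356.9).
€56.1: below both → same outcome either way.
€845.3: above both → same outcome either way.
€23.8: below both → same outcome either way.
€839: above both → same outcome either way.
€819.7: above both → same outcome either way.
€844.7: above both → same outcome either way.
€53: below both → same outcome either way.
Count: 1.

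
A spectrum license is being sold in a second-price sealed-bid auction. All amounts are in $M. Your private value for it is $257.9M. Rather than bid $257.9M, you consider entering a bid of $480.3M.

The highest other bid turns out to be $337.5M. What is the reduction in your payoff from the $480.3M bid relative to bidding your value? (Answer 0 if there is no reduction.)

$79.6M

Bidding your value $257.9M: you lose (since $257.9M < $337.5M). Payoff $0M.
Bidding $480.3M: you win and pay $337.5M. Payoff $257.9M − $337.5M = −$79.6M.
The competing bid $337.5M lies between your value and your inflated bid, so overbidding wins an item priced above your value.
Loss from deviating = $0M − (−$79.6M) = $79.6M.
Truthful bidding weakly dominates here: raising your bid can only win items priced above your value, and lowering it can only forfeit items priced below.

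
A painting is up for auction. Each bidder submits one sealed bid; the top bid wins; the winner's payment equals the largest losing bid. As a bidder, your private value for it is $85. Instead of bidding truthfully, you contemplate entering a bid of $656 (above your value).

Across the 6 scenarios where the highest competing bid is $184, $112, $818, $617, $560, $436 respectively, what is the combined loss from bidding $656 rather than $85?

$1484

The deviation costs you only when the competing bid falls strictly between $85 and $656; elsewhere both bids give the same outcome.
$184: truthful payoff $0, deviation payoff −$99 → loss $99.
$112: truthful payoff $0, deviation payoff −$27 → loss $27.
$818: outcomes coincide → loss $0.
$617: truthful payoff $0, deviation payoff −$532 → loss $532.
$560: truthful payoff $0, deviation payoff −$475 → loss $475.
$436: truthful payoff $0, deviation payoff −$351 → loss $351.
Total loss = $99 + $27 + $532 + $475 + $351 = $1484.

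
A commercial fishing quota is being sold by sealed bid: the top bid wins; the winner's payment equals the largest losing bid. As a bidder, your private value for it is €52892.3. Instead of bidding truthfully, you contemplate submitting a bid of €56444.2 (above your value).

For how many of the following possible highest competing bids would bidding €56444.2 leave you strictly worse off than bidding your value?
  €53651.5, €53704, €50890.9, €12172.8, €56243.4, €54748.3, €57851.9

The deviation hurts exactly when the highest competing bid lies strictly between €52892.3 and €56444.2 — overbidding then wins at a price above your value.
€53651.5: inside the interval → strictly worse (loss €759.2).
€53704: inside the interval → strictly worse (loss €811.7).
€50890.9: below both → same outcome either way.
€12172.8: below both → same outcome either way.
€56243.4: inside the interval → strictly worse (loss €3351.1).
€54748.3: inside the interval → strictly worse (loss €1856).
€57851.9: above both → same outcome either way.
Count: 4.

4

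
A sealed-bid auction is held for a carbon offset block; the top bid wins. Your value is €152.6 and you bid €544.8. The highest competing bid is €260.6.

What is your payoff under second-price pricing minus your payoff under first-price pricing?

€284.2

You have the highest bid, so you win under either rule.
Second-price: pay €260.6 → payoff −€108.
First-price: pay your own bid €544.8 → payoff −€392.2.
Difference = −€108 − (−€392.2) = €284.2.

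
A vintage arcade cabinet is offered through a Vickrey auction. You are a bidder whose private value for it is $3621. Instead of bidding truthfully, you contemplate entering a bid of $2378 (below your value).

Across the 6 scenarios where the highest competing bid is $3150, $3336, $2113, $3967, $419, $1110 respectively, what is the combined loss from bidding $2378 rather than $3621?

$756

The deviation costs you only when the competing bid falls strictly between $2378 and $3621; elsewhere both bids give the same outcome.
$3150: truthful payoff $471, deviation payoff $0 → loss $471.
$3336: truthful payoff $285, deviation payoff $0 → loss $285.
$2113: outcomes coincide → loss $0.
$3967: outcomes coincide → loss $0.
$419: outcomes coincide → loss $0.
$1110: outcomes coincide → loss $0.
Total loss = $471 + $285 = $756.
Truthful bidding weakly dominates here: raising your bid can only win items priced above your value, and lowering it can only forfeit items priced below.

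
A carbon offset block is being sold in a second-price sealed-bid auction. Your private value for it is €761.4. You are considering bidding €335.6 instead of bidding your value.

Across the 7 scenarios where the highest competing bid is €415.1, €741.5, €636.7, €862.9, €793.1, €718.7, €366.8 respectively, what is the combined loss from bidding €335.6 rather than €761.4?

€928.2

The deviation costs you only when the competing bid falls strictly between €335.6 and €761.4; elsewhere both bids give the same outcome.
€415.1: truthful payoff €346.3, deviation payoff €0 → loss €346.3.
€741.5: truthful payoff €19.9, deviation payoff €0 → loss €19.9.
€636.7: truthful payoff €124.7, deviation payoff €0 → loss €124.7.
€862.9: outcomes coincide → loss €0.
€793.1: outcomes coincide → loss €0.
€718.7: truthful payoff €42.7, deviation payoff €0 → loss €42.7.
€366.8: truthful payoff €394.6, deviation payoff €0 → loss €394.6.
Total loss = €346.3 + €19.9 + €124.7 + €42.7 + €394.6 = €928.2.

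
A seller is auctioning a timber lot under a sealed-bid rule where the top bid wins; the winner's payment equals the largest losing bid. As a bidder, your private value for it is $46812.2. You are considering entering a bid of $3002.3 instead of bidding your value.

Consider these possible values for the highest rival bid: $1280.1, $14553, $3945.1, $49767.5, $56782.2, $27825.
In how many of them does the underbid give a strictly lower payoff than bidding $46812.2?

3

The deviation hurts exactly when the highest competing bid lies strictly between $3002.3 and $46812.2 — underbidding then forfeits a profitable win.
$1280.1: below both → same outcome either way.
$14553: inside the interval → strictly worse (loss $32259.2).
$3945.1: inside the interval → strictly worse (loss $42867.1).
$49767.5: above both → same outcome either way.
$56782.2: above both → same outcome either way.
$27825: inside the interval → strictly worse (loss $18987.2).
Count: 3.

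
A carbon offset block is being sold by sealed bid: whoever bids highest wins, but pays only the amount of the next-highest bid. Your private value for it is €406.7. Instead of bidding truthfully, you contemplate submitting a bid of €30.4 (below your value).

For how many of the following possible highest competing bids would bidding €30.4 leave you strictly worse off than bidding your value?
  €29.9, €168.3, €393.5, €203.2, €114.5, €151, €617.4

The deviation hurts exactly when the highest competing bid lies strictly between €30.4 and €406.7 — underbidding then forfeits a profitable win.
€29.9: below both → same outcome either way.
€168.3: inside the interval → strictly worse (loss €238.4).
€393.5: inside the interval → strictly worse (loss €13.2).
€203.2: inside the interval → strictly worse (loss €203.5).
€114.5: inside the interval → strictly worse (loss €292.2).
€151: inside the interval → strictly worse (loss €255.7).
€617.4: above both → same outcome either way.
Count: 5.

5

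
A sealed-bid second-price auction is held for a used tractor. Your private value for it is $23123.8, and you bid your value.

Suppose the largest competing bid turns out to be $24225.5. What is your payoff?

Your bid $23123.8 is below the highest competing bid $24225.5, so you lose.
A losing bidder pays nothing and receives nothing: payoff = $0.

$0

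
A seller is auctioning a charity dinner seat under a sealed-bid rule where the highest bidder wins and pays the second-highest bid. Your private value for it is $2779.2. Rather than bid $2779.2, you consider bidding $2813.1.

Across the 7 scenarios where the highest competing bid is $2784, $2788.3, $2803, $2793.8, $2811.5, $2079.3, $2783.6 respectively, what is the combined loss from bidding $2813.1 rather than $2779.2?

The deviation costs you only when the competing bid falls strictly between $2779.2 and $2813.1; elsewhere both bids give the same outcome.
$2784: truthful payoff $0, deviation payoff −$4.8 → loss $4.8.
$2788.3: truthful payoff $0, deviation payoff −$9.1 → loss $9.1.
$2803: truthful payoff $0, deviation payoff −$23.8 → loss $23.8.
$2793.8: truthful payoff $0, deviation payoff −$14.6 → loss $14.6.
$2811.5: truthful payoff $0, deviation payoff −$32.3 → loss $32.3.
$2079.3: outcomes coincide → loss $0.
$2783.6: truthful payoff $0, deviation payoff −$4.4 → loss $4.4.
Total loss = $4.8 + $9.1 + $23.8 + $14.6 + $32.3 + $4.4 = $89.

$89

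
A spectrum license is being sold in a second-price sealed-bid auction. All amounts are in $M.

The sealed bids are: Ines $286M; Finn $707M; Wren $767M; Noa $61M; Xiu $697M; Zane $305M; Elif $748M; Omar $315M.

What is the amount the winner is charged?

$748M

Highest bid: Wren at $767M, so Wren wins.
Second-highest bid: Elif at $748M — that is the price the winner pays.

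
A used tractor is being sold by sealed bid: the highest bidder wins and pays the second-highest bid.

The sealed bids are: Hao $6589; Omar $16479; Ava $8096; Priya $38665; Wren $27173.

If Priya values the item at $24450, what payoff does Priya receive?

−$2723

Highest bid: Priya at $38665, so Priya wins.
Second-highest bid: Wren at $27173 — that is the price the winner pays.
Priya's payoff = value − price = $24450 − $27173 = −$2723.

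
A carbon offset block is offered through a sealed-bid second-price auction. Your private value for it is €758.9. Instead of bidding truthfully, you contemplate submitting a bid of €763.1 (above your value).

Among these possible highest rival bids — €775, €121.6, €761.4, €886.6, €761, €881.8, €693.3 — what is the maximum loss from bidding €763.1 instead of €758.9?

€775: same outcome either way → loss €0.
€121.6: same outcome either way → loss €0.
€761.4: truthful gives €0, deviation gives −€2.5 → loss €2.5.
€886.6: same outcome either way → loss €0.
€761: truthful gives €0, deviation gives −€2.1 → loss €2.1.
€881.8: same outcome either way → loss €0.
€693.3: same outcome either way → loss €0.
Maximum loss: €2.5.

€2.5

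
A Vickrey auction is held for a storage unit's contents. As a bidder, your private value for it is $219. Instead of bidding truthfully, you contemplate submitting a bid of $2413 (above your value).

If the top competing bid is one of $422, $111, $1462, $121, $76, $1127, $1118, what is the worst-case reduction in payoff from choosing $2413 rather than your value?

$1243

$422: truthful gives $0, deviation gives −$203 → loss $203.
$111: same outcome either way → loss $0.
$1462: truthful gives $0, deviation gives −$1243 → loss $1243.
$121: same outcome either way → loss $0.
$76: same outcome either way → loss $0.
$1127: truthful gives $0, deviation gives −$908 → loss $908.
$1118: truthful gives $0, deviation gives −$899 → loss $899.
Maximum loss: $1243.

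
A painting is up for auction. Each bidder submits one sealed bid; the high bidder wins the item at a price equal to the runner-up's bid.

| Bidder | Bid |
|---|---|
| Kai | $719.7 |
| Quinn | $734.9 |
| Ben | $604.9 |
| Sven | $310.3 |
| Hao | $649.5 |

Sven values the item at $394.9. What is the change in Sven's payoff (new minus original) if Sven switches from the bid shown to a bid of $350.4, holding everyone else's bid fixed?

$0

The highest bid among the other bidders is $734.9; Sven's bid doesn't change that.
Original bid $310.3: Sven is not highest (top rival bid is $734.9); payoff $0.
Alternative bid $350.4: Sven is not highest (top rival bid is $734.9); payoff $0.
Change in payoff = $0 − ($0) = $0.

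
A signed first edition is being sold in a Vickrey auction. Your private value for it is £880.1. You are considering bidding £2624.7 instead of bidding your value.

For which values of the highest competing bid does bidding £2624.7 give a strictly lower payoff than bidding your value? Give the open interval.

(£880.1, £2624.7)

If the competing bid is below £880.1, both bids win at the same price — no difference.
If it is above £2624.7, both bids lose — no difference.
If it lies strictly between £880.1 and £2624.7, bidding your value loses (payoff 0) while bidding £2624.7 wins at a price above your value (payoff negative).
So the deviation strictly hurts on the open interval (£880.1, £2624.7).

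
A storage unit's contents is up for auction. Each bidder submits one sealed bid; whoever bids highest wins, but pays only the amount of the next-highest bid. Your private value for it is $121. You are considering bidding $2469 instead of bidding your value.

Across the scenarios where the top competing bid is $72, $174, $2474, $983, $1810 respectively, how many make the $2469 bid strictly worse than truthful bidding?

The deviation hurts exactly when the highest competing bid lies strictly between $121 and $2469 — overbidding then wins at a price above your value.
$72: below both → same outcome either way.
$174: inside the interval → strictly worse (loss $53).
$2474: above both → same outcome either way.
$983: inside the interval → strictly worse (loss $862).
$1810: inside the interval → strictly worse (loss $1689).
Count: 3.

3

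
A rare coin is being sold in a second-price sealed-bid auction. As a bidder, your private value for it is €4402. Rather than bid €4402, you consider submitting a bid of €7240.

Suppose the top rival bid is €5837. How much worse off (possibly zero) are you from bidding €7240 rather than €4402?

€1435

Bidding your value €4402: you lose (since €4402 < €5837). Payoff €0.
Bidding €7240: you win and pay €5837. Payoff €4402 − €5837 = −€1435.
The competing bid €5837 lies between your value and your inflated bid, so overbidding wins an item priced above your value.
Loss from deviating = €0 − (−€1435) = €1435.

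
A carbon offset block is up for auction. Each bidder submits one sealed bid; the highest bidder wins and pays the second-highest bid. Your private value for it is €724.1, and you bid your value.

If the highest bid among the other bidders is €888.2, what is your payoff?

Your bid €724.1 is below the highest competing bid €888.2, so you lose.
A losing bidder pays nothing and receives nothing: payoff = €0.

€0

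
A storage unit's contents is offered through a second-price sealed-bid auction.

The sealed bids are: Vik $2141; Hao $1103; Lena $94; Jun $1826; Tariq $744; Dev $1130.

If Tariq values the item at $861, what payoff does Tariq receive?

Highest bid: Vik at $2141, so Vik wins.
Second-highest bid: Jun at $1826 — that is the price the winner pays.
Tariq did not win, so Tariq pays nothing and receives nothing: payoff $0.

$0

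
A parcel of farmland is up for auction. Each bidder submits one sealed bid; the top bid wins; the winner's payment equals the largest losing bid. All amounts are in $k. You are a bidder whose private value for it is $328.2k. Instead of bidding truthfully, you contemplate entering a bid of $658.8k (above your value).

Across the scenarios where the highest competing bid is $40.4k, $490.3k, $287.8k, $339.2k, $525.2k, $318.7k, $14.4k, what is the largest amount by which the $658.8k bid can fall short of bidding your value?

$197k

$40.4k: same outcome either way → loss $0k.
$490.3k: truthful gives $0k, deviation gives −$162.1k → loss $162.1k.
$287.8k: same outcome either way → loss $0k.
$339.2k: truthful gives $0k, deviation gives −$11k → loss $11k.
$525.2k: truthful gives $0k, deviation gives −$197k → loss $197k.
$318.7k: same outcome either way → loss $0k.
$14.4k: same outcome either way → loss $0k.
Maximum loss: $197k.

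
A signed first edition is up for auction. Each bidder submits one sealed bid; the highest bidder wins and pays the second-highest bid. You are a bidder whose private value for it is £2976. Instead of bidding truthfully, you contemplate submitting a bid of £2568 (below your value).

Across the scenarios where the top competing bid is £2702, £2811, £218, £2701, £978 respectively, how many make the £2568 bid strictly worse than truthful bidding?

3

The deviation hurts exactly when the highest competing bid lies strictly between £2568 and £2976 — underbidding then forfeits a profitable win.
£2702: inside the interval → strictly worse (loss £274).
£2811: inside the interval → strictly worse (loss £165).
£218: below both → same outcome either way.
£2701: inside the interval → strictly worse (loss £275).
£978: below both → same outcome either way.
Count: 3.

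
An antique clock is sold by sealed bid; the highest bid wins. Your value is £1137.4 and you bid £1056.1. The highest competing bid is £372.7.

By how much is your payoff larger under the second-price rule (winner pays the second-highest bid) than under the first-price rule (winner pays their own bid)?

You have the highest bid, so you win under either rule.
Second-price: pay £372.7 → payoff £764.7.
First-price: pay your own bid £1056.1 → payoff £81.3.
Difference = £764.7 − (£81.3) = £683.4.

£683.4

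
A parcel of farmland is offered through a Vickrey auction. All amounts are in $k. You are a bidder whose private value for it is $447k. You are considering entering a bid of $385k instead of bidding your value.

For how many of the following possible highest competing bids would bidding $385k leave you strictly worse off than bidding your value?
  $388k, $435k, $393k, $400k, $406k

5

The deviation hurts exactly when the highest competing bid lies strictly between $385k and $447k — underbidding then forfeits a profitable win.
$388k: inside the interval → strictly worse (loss $59k).
$435k: inside the interval → strictly worse (loss $12k).
$393k: inside the interval → strictly worse (loss $54k).
$400k: inside the interval → strictly worse (loss $47k).
$406k: inside the interval → strictly worse (loss $41k).
Count: 5.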